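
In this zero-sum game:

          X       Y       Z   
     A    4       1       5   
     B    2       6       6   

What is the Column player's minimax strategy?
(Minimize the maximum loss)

Column should play X, value = 4

Work:
Column player minimizes Row's maximum payoff:
Column X: max payoff to Row = 4
Column Y: max payoff to Row = 6
Column Z: max payoff to Row = 6
Minimum is 4, achieved by column X.
Minimax strategy: X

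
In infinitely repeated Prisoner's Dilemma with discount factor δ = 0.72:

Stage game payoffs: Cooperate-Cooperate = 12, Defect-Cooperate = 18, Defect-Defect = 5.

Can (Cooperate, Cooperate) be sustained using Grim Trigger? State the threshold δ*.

δ* = 0.4615; since δ = 0.72 ≥ 0.4615, cooperation can be sustained

Work:
For Grim Trigger:
Cooperate forever: 12/(1-δ)
Defect then punished: 18 + 5·δ/(1-δ)
Need: 12/(1-δ) ≥ 18 + 5·δ/(1-δ)
Solving: δ ≥ (T-R)/(T-P) = (18-12)/(18-5) = 0.4615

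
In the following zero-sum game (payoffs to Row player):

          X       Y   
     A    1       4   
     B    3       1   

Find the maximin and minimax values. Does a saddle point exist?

Maximin = 1, Minimax = 3, Saddle: False

Work:
Row minimums: [1, 1] → maximin = 1
Column maximums: [3, 4] → minimax = 3
No saddle point (maximin ≠ minimax). Mixed strategy needed.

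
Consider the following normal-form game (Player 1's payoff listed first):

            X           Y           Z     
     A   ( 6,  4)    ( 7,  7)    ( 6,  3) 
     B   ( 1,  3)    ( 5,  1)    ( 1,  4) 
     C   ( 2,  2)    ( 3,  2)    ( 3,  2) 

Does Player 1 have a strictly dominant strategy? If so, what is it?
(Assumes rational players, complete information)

Yes, Player 1's strictly dominant strategy is A

Work:
A strategy strictly dominates another if it gives a strictly higher payoff against every opponent action. Compare each pair of P1's strategies column-by-column:
  A vs B: [6 vs 1, 7 vs 5, 6 vs 1] → A strictly dominates B
  A vs C: [6 vs 2, 7 vs 3, 6 vs 3] → A strictly dominates C
  B vs A: [1 vs 6, 5 vs 7, 1 vs 6] → B does not strictly dominate A (column X: 1 ≤ 6)
  B vs C: [1 vs 2, 5 vs 3, 1 vs 3] → B does not strictly dominate C (column X: 1 ≤ 2)
  C vs A: [2 vs 6, 3 vs 7, 3 vs 6] → C does not strictly dominate A (column X: 2 ≤ 6)
  C vs B: [2 vs 1, 3 vs 5, 3 vs 1] → C does not strictly dominate B (column Y: 3 ≤ 5)
A strictly dominates every other strategy → strictly dominant.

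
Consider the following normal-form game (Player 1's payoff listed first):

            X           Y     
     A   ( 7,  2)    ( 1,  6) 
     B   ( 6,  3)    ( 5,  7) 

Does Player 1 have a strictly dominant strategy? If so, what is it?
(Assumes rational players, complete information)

No strictly dominant strategy exists for Player 1

Work:
A strategy strictly dominates another if it gives a strictly higher payoff against every opponent action. Compare each pair of P1's strategies column-by-column:
  A vs B: [7 vs 6, 1 vs 5] → A does not strictly dominate B (column Y: 1 ≤ 5)
  B vs A: [6 vs 7, 5 vs 1] → B does not strictly dominate A (column X: 6 ≤ 7)
No single strategy strictly dominates all others → no strictly dominant strategy.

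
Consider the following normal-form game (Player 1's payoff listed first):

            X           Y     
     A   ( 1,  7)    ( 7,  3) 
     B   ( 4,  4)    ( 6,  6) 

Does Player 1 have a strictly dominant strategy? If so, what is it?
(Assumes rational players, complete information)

No strictly dominant strategy exists for Player 1

Work:
A strategy strictly dominates another if it gives a strictly higher payoff against every opponent action. Compare each pair of P1's strategies column-by-column:
  A vs B: [1 vs 4, 7 vs 6] → A does not strictly dominate B (column X: 1 ≤ 4)
  B vs A: [4 vs 1, 6 vs 7] → B does not strictly dominate A (column Y: 6 ≤ 7)
No single strategy strictly dominates all others → no strictly dominant strategy.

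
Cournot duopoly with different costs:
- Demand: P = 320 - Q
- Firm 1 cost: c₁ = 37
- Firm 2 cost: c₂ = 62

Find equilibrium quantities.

q₁* = 102.67, q₂* = 77.67

Work:
Reaction: q₁ = (320 - 37 - q₂)/2
Reaction: q₂ = (320 - 62 - q₁)/2
Solve simultaneously:
q₁* = (320 - 2×37 + 62)/3 = 102.67
q₂* = (320 - 2×62 + 37)/3 = 77.67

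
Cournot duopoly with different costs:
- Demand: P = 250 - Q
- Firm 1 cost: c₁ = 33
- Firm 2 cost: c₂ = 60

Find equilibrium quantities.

q₁* = 81.33, q₂* = 54.33

Work:
Reaction: q₁ = (250 - 33 - q₂)/2
Reaction: q₂ = (250 - 60 - q₁)/2
Solve simultaneously:
q₁* = (250 - 2×33 + 60)/3 = 81.33
q₂* = (250 - 2×60 + 33)/3 = 54.33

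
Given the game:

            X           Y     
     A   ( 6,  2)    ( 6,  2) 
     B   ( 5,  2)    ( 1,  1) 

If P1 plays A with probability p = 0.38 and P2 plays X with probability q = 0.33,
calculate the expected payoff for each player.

E[P1] = 3.7184, E[P2] = 1.5846

Work:
E[P1] = p·q·π₁(A,X) + p·(1-q)·π₁(A,Y) + (1-p)·q·π₁(B,X) + (1-p)·(1-q)·π₁(B,Y)
= 0.38·0.33·6 + 0.38·0.67·6 + 0.62·0.33·5 + 0.62·0.67·1
= 3.7184

E[P2] = 1.5846 (similar calculation)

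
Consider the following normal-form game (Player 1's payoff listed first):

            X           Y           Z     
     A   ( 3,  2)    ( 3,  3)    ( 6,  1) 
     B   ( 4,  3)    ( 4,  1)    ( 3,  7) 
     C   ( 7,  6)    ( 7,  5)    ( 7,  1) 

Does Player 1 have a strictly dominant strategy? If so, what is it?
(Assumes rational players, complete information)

Yes, Player 1's strictly dominant strategy is C

Work:
A strategy strictly dominates another if it gives a strictly higher payoff against every opponent action. Compare each pair of P1's strategies column-by-column:
  A vs B: [3 vs 4, 3 vs 4, 6 vs 3] → A does not strictly dominate B (column X: 3 ≤ 4)
  A vs C: [3 vs 7, 3 vs 7, 6 vs 7] → A does not strictly dominate C (column X: 3 ≤ 7)
  B vs A: [4 vs 3, 4 vs 3, 3 vs 6] → B does not strictly dominate A (column Z: 3 ≤ 6)
  B vs C: [4 vs 7, 4 vs 7, 3 vs 7] → B does not strictly dominate C (column X: 4 ≤ 7)
  C vs A: [7 vs 3, 7 vs 3, 7 vs 6] → C strictly dominates A
  C vs B: [7 vs 4, 7 vs 4, 7 vs 3] → C strictly dominates B
C strictly dominates every other strategy → strictly dominant.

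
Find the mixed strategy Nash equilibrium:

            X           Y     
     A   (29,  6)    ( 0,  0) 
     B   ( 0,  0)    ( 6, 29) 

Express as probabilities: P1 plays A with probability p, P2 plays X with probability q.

p = 0.8286, q = 0.1714

Work:
Find probabilities that make opponent indifferent:
P2 chooses q to make P1 indifferent between A and B
P1 chooses p to make P2 indifferent between X and Y
Mixed NE: P1 plays (A: 0.8286, B: 0.1714), P2 plays (X: 0.1714, Y: 0.8286)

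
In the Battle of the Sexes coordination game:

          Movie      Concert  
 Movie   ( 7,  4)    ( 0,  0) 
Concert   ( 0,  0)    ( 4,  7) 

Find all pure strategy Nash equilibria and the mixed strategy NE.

Pure NE: (Movie, Movie) and (Concert, Concert); Mixed NE: p = 0.6364, q = 0.3636

Work:
Check pure NE:
(Movie, Movie): (7, 4) - no unilateral deviation beneficial
(Concert, Concert): (4, 7) - no unilateral deviation beneficial
Mixed NE: P1 plays Movie with p = 0.6364, P2 plays Movie with q = 0.3636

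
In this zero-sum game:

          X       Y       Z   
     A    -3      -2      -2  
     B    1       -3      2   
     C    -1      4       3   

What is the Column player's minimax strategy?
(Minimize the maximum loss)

Column should play X, value = 1

Work:
Column player minimizes Row's maximum payoff:
Column X: max payoff to Row = 1
Column Y: max payoff to Row = 4
Column Z: max payoff to Row = 3
Minimum is 1, achieved by column X.
Minimax strategy: X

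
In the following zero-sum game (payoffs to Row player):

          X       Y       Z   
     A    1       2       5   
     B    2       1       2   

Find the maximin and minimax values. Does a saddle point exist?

Maximin = 1, Minimax = 2, Saddle: False

Work:
Row minimums: [1, 1] → maximin = 1
Column maximums: [2, 2, 5] → minimax = 2
No saddle point (maximin ≠ minimax). Mixed strategy needed.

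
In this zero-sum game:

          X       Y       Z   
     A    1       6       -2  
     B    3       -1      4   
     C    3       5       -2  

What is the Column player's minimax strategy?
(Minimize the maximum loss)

Column should play X, value = 3

Work:
Column player minimizes Row's maximum payoff:
Column X: max payoff to Row = 3
Column Y: max payoff to Row = 6
Column Z: max payoff to Row = 4
Minimum is 3, achieved by column X.
Minimax strategy: X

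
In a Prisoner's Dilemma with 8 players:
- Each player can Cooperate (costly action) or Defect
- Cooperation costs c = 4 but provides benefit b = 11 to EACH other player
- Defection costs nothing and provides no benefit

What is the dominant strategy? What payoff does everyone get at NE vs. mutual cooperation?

Dominant: Defect; NE payoff = 0; Coop payoff = 73

Work:
Defect dominates (saves cost c = 4, benefit to others is external)
NE: All defect → everyone gets 0
If all cooperate: each receives (7)×11 - 4 = 73
Social dilemma: 73 > 0 but NE gives 0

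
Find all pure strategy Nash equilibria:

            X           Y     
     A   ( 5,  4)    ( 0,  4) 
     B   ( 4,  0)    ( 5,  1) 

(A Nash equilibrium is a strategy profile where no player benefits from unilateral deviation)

Nash equilibrium: (A, X), (B, Y)

Work:
Best responses:
  P1 vs X: payoffs [5, 4] → best response A (payoff 5)
  P1 vs Y: payoffs [0, 5] → best response B (payoff 5)
  P2 vs A: payoffs [4, 4] → best response X/Y (payoff 4)
  P2 vs B: payoffs [0, 1] → best response Y (payoff 1)
Mutual best responses: (A,X), (B,Y) → Nash equilibria.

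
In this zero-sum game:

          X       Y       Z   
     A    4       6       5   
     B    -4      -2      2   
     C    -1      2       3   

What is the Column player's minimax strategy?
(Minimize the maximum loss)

Column should play X, value = 4

Work:
Column player minimizes Row's maximum payoff:
Column X: max payoff to Row = 4
Column Y: max payoff to Row = 6
Column Z: max payoff to Row = 5
Minimum is 4, achieved by column X.
Minimax strategy: X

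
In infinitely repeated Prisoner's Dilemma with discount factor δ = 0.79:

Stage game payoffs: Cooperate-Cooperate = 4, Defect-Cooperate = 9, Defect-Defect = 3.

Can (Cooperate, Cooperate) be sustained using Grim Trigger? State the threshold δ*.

δ* = 0.8333; since δ = 0.79 < 0.8333, cooperation cannot be sustained

Work:
For Grim Trigger:
Cooperate forever: 4/(1-δ)
Defect then punished: 9 + 3·δ/(1-δ)
Need: 4/(1-δ) ≥ 9 + 3·δ/(1-δ)
Solving: δ ≥ (T-R)/(T-P) = (9-4)/(9-3) = 0.8333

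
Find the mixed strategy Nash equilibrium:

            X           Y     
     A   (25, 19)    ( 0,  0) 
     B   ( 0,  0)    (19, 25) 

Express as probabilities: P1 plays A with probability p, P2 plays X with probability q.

p = 0.5682, q = 0.4318

Work:
Find probabilities that make opponent indifferent:
P2 chooses q to make P1 indifferent between A and B
P1 chooses p to make P2 indifferent between X and Y
Mixed NE: P1 plays (A: 0.5682, B: 0.4318), P2 plays (X: 0.4318, Y: 0.5682)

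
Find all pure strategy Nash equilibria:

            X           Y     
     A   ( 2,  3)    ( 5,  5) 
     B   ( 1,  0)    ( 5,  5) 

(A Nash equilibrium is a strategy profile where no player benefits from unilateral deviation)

Nash equilibrium: (A, Y), (B, Y)

Work:
Best responses:
  P1 vs X: payoffs [2, 1] → best response A (payoff 2)
  P1 vs Y: payoffs [5, 5] → best response A/B (payoff 5)
  P2 vs A: payoffs [3, 5] → best response Y (payoff 5)
  P2 vs B: payoffs [0, 5] → best response Y (payoff 5)
Mutual best responses: (A,Y), (B,Y) → Nash equilibria.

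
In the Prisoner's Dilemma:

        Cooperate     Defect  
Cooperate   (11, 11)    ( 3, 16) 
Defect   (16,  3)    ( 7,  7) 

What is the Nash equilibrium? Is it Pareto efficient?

(Defect, Defect) is NE; not Pareto efficient

Work:
Defect dominates Cooperate for both players:
If P2 cooperates: Defect (16) > Cooperate (11)
If P2 defects: Defect (7) > Cooperate (3)
NE: (Defect, Defect) with payoff (7, 7)
But (Cooperate, Cooperate) = (11, 11) Pareto dominates (7, 7)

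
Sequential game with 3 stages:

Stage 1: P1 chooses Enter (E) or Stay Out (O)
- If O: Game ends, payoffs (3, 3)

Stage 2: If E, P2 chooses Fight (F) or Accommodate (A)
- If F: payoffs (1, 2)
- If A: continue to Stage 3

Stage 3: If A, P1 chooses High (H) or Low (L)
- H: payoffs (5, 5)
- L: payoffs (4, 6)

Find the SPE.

SPE: (E, A, H); Outcome (5, 5)

Work:
Stage 3: P1 chooses H (5 vs 4)
Stage 2: P2: F->2, A->5 (anticipating H). Choose A
Stage 1: P1: O->3, E->5 (anticipating A, H). Choose E
SPE path: E -> A -> H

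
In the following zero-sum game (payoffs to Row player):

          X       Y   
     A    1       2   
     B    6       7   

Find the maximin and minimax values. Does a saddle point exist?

Maximin = 6, Minimax = 6, Saddle: True

Work:
Row minimums: [1, 6] → maximin = 6
Column maximums: [6, 7] → minimax = 6
Saddle point exists! Game value = 6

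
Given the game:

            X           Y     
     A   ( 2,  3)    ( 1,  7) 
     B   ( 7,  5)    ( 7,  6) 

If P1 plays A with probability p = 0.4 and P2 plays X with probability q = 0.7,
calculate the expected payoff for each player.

E[P1] = 4.88, E[P2] = 4.86

Work:
E[P1] = p·q·π₁(A,X) + p·(1-q)·π₁(A,Y) + (1-p)·q·π₁(B,X) + (1-p)·(1-q)·π₁(B,Y)
= 0.4·0.7·2 + 0.4·0.3·1 + 0.6·0.7·7 + 0.6·0.3·7
= 4.88

E[P2] = 4.86 (similar calculation)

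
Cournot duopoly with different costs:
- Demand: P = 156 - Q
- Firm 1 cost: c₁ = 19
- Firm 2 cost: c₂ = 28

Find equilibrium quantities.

q₁* = 48.67, q₂* = 39.67

Work:
Reaction: q₁ = (156 - 19 - q₂)/2
Reaction: q₂ = (156 - 28 - q₁)/2
Solve simultaneously:
q₁* = (156 - 2×19 + 28)/3 = 48.67
q₂* = (156 - 2×28 + 19)/3 = 39.67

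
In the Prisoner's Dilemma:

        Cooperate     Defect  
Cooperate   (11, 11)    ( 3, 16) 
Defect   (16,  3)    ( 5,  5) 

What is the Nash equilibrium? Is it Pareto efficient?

(Defect, Defect) is NE; not Pareto efficient

Work:
Defect dominates Cooperate for both players:
If P2 cooperates: Defect (16) > Cooperate (11)
If P2 defects: Defect (5) > Cooperate (3)
NE: (Defect, Defect) with payoff (5, 5)
But (Cooperate, Cooperate) = (11, 11) Pareto dominates (5, 5)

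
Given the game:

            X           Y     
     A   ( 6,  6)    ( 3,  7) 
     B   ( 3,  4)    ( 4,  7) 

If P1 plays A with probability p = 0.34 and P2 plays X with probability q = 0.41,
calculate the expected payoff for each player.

E[P1] = 3.8076, E[P2] = 6.0488

Work:
E[P1] = p·q·π₁(A,X) + p·(1-q)·π₁(A,Y) + (1-p)·q·π₁(B,X) + (1-p)·(1-q)·π₁(B,Y)
= 0.34·0.41·6 + 0.34·0.59·3 + 0.66·0.41·3 + 0.66·0.59·4
= 3.8076

E[P2] = 6.0488 (similar calculation)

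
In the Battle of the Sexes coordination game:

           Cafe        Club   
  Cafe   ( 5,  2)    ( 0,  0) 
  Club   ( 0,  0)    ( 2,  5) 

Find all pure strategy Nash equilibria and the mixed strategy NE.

Pure NE: (Cafe, Cafe) and (Club, Club); Mixed NE: p = 0.7143, q = 0.2857

Work:
Check pure NE:
(Cafe, Cafe): (5, 2) - no unilateral deviation beneficial
(Club, Club): (2, 5) - no unilateral deviation beneficial
Mixed NE: P1 plays Cafe with p = 0.7143, P2 plays Cafe with q = 0.2857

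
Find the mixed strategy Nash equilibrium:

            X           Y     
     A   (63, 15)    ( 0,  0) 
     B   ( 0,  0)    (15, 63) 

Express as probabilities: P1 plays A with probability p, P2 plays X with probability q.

p = 0.8077, q = 0.1923

Work:
Find probabilities that make opponent indifferent:
P2 chooses q to make P1 indifferent between A and B
P1 chooses p to make P2 indifferent between X and Y
Mixed NE: P1 plays (A: 0.8077, B: 0.1923), P2 plays (X: 0.1923, Y: 0.8077)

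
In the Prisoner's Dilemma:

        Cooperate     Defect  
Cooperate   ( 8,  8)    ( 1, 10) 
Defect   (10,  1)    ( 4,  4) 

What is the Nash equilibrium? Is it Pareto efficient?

(Defect, Defect) is NE; not Pareto efficient

Work:
Defect dominates Cooperate for both players:
If P2 cooperates: Defect (10) > Cooperate (8)
If P2 defects: Defect (4) > Cooperate (1)
NE: (Defect, Defect) with payoff (4, 4)
But (Cooperate, Cooperate) = (8, 8) Pareto dominates (4, 4)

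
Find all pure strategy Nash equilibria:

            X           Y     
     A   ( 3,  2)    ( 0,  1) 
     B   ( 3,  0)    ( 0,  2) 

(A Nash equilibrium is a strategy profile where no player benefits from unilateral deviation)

Nash equilibrium: (A, X), (B, Y)

Work:
Best responses:
  P1 vs X: payoffs [3, 3] → best response A/B (payoff 3)
  P1 vs Y: payoffs [0, 0] → best response A/B (payoff 0)
  P2 vs A: payoffs [2, 1] → best response X (payoff 2)
  P2 vs B: payoffs [0, 2] → best response Y (payoff 2)
Mutual best responses: (A,X), (B,Y) → Nash equilibria.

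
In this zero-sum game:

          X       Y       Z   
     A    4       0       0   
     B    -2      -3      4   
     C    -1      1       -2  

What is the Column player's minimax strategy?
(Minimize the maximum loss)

Column should play Y, value = 1

Work:
Column player minimizes Row's maximum payoff:
Column X: max payoff to Row = 4
Column Y: max payoff to Row = 1
Column Z: max payoff to Row = 4
Minimum is 1, achieved by column Y.
Minimax strategy: Y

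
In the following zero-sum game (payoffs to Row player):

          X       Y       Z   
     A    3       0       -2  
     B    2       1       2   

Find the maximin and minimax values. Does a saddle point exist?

Maximin = 1, Minimax = 1, Saddle: True

Work:
Row minimums: [-2, 1] → maximin = 1
Column maximums: [3, 1, 2] → minimax = 1
Saddle point exists! Game value = 1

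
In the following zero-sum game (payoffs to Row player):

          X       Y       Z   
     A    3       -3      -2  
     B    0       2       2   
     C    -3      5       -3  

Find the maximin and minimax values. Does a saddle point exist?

Maximin = 0, Minimax = 2, Saddle: False

Work:
Row minimums: [-3, 0, -3] → maximin = 0
Column maximums: [3, 5, 2] → minimax = 2
No saddle point (maximin ≠ minimax). Mixed strategy needed.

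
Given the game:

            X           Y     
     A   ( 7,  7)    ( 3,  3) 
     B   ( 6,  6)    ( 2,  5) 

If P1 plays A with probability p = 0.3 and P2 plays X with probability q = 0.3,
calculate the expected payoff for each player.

E[P1] = 3.5, E[P2] = 4.97

Work:
E[P1] = p·q·π₁(A,X) + p·(1-q)·π₁(A,Y) + (1-p)·q·π₁(B,X) + (1-p)·(1-q)·π₁(B,Y)
= 0.3·0.3·7 + 0.3·0.7·3 + 0.7·0.3·6 + 0.7·0.7·2
= 3.5

E[P2] = 4.97 (similar calculation)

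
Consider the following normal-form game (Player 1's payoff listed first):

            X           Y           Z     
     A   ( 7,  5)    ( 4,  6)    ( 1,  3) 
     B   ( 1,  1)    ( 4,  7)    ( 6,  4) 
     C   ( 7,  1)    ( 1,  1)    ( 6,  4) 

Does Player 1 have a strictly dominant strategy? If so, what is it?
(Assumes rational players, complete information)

No strictly dominant strategy exists for Player 1

Work:
A strategy strictly dominates another if it gives a strictly higher payoff against every opponent action. Compare each pair of P1's strategies column-by-column:
  A vs B: [7 vs 1, 4 vs 4, 1 vs 6] → A does not strictly dominate B (column Y: 4 ≤ 4)
  A vs C: [7 vs 7, 4 vs 1, 1 vs 6] → A does not strictly dominate C (column X: 7 ≤ 7)
  B vs A: [1 vs 7, 4 vs 4, 6 vs 1] → B does not strictly dominate A (column X: 1 ≤ 7)
  B vs C: [1 vs 7, 4 vs 1, 6 vs 6] → B does not strictly dominate C (column X: 1 ≤ 7)
  C vs A: [7 vs 7, 1 vs 4, 6 vs 1] → C does not strictly dominate A (column X: 7 ≤ 7)
  C vs B: [7 vs 1, 1 vs 4, 6 vs 6] → C does not strictly dominate B (column Y: 1 ≤ 4)
No single strategy strictly dominates all others → no strictly dominant strategy.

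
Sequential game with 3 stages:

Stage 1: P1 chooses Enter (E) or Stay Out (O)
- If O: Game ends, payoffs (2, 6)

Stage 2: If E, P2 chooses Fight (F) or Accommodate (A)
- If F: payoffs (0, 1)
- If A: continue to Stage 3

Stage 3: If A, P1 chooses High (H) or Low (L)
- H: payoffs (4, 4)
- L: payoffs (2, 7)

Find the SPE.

SPE: (E, A, H); Outcome (4, 4)

Work:
Stage 3: P1 chooses H (4 vs 2)
Stage 2: P2: F->1, A->4 (anticipating H). Choose A
Stage 1: P1: O->2, E->4 (anticipating A, H). Choose E
SPE path: E -> A -> H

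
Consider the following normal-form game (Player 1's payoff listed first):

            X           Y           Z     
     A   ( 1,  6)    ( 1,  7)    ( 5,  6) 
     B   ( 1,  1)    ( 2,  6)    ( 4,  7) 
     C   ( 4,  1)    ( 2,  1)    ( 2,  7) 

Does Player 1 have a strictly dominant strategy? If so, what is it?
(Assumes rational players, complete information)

No strictly dominant strategy exists for Player 1

Work:
A strategy strictly dominates another if it gives a strictly higher payoff against every opponent action. Compare each pair of P1's strategies column-by-column:
  A vs B: [1 vs 1, 1 vs 2, 5 vs 4] → A does not strictly dominate B (column X: 1 ≤ 1)
  A vs C: [1 vs 4, 1 vs 2, 5 vs 2] → A does not strictly dominate C (column X: 1 ≤ 4)
  B vs A: [1 vs 1, 2 vs 1, 4 vs 5] → B does not strictly dominate A (column X: 1 ≤ 1)
  B vs C: [1 vs 4, 2 vs 2, 4 vs 2] → B does not strictly dominate C (column X: 1 ≤ 4)
  C vs A: [4 vs 1, 2 vs 1, 2 vs 5] → C does not strictly dominate A (column Z: 2 ≤ 5)
  C vs B: [4 vs 1, 2 vs 2, 2 vs 4] → C does not strictly dominate B (column Y: 2 ≤ 2)
No single strategy strictly dominates all others → no strictly dominant strategy.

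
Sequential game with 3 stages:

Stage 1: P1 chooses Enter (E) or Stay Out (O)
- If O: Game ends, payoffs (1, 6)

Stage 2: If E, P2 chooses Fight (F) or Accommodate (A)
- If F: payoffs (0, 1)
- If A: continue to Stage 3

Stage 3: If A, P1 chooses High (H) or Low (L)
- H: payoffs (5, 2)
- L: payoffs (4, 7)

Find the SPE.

SPE: (E, A, H); Outcome (5, 2)

Work:
Stage 3: P1 chooses H (5 vs 4)
Stage 2: P2: F->1, A->2 (anticipating H). Choose A
Stage 1: P1: O->1, E->5 (anticipating A, H). Choose E
SPE path: E -> A -> H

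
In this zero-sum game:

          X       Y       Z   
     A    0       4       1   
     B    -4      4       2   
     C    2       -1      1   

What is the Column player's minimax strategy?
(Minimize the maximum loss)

Column should play X or Z (all achieve the minimum), value = 2

Work:
Column player minimizes Row's maximum payoff:
Column X: max payoff to Row = 2
Column Y: max payoff to Row = 4
Column Z: max payoff to Row = 2
Minimum is 2, achieved by columns X, Z (tied).
Each of X or Z is a minimax strategy.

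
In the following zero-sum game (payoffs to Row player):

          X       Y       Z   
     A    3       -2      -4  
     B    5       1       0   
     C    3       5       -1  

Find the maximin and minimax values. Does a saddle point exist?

Maximin = 0, Minimax = 0, Saddle: True

Work:
Row minimums: [-4, 0, -1] → maximin = 0
Column maximums: [5, 5, 0] → minimax = 0
Saddle point exists! Game value = 0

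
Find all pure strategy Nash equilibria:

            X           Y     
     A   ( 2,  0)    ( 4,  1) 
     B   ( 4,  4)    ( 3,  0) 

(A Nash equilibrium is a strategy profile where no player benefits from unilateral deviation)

Nash equilibrium: (A, Y), (B, X)

Work:
Best responses:
  P1 vs X: payoffs [2, 4] → best response B (payoff 4)
  P1 vs Y: payoffs [4, 3] → best response A (payoff 4)
  P2 vs A: payoffs [0, 1] → best response Y (payoff 1)
  P2 vs B: payoffs [4, 0] → best response X (payoff 4)
Mutual best responses: (A,Y), (B,X) → Nash equilibria.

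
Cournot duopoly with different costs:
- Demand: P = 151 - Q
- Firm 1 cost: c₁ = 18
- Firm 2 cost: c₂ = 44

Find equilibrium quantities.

q₁* = 53.0, q₂* = 27.0

Work:
Reaction: q₁ = (151 - 18 - q₂)/2
Reaction: q₂ = (151 - 44 - q₁)/2
Solve simultaneously:
q₁* = (151 - 2×18 + 44)/3 = 53.0
q₂* = (151 - 2×44 + 18)/3 = 27.0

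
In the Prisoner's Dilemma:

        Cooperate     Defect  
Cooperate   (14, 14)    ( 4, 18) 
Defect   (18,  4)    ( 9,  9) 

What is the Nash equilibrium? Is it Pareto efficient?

(Defect, Defect) is NE; not Pareto efficient

Work:
Defect dominates Cooperate for both players:
If P2 cooperates: Defect (18) > Cooperate (14)
If P2 defects: Defect (9) > Cooperate (4)
NE: (Defect, Defect) with payoff (9, 9)
But (Cooperate, Cooperate) = (14, 14) Pareto dominates (9, 9)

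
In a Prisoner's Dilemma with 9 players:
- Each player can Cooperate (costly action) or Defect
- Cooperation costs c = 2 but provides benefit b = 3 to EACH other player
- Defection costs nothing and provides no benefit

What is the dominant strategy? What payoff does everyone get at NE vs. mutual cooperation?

Dominant: Defect; NE payoff = 0; Coop payoff = 22

Work:
Defect dominates (saves cost c = 2, benefit to others is external)
NE: All defect → everyone gets 0
If all cooperate: each receives (8)×3 - 2 = 22
Social dilemma: 22 > 0 but NE gives 0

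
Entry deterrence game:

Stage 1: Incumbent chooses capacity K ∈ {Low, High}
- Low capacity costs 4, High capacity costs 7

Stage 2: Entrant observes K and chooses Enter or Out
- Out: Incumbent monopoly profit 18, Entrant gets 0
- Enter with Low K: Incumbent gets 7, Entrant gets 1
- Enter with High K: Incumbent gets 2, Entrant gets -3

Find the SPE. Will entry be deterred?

SPE: (High, Enter|Low, Out|High); Entry deterred. Incumbent net profit = 11

Work:
After Low K: Entrant enters (1 > 0)
After High K: Entrant stays out (-3 < 0)
Incumbent: Low → 7−4=3, High → 18−7=11
Incumbent chooses High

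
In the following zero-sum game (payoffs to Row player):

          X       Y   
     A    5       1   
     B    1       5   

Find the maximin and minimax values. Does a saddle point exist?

Maximin = 1, Minimax = 5, Saddle: False

Work:
Row minimums: [1, 1] → maximin = 1
Column maximums: [5, 5] → minimax = 5
No saddle point (maximin ≠ minimax). Mixed strategy needed.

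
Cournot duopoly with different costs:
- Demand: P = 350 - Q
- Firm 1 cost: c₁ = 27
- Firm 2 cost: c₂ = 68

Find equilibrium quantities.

q₁* = 121.33, q₂* = 80.33

Work:
Reaction: q₁ = (350 - 27 - q₂)/2
Reaction: q₂ = (350 - 68 - q₁)/2
Solve simultaneously:
q₁* = (350 - 2×27 + 68)/3 = 121.33
q₂* = (350 - 2×68 + 27)/3 = 80.33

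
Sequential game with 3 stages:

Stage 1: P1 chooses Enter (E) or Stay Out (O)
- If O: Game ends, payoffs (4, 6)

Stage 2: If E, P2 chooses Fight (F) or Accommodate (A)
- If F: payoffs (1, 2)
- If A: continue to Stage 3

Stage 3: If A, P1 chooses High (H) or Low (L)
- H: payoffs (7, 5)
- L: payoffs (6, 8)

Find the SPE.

SPE: (E, A, H); Outcome (7, 5)

Work:
Stage 3: P1 chooses H (7 vs 6)
Stage 2: P2: F->2, A->5 (anticipating H). Choose A
Stage 1: P1: O->4, E->7 (anticipating A, H). Choose E
SPE path: E -> A -> H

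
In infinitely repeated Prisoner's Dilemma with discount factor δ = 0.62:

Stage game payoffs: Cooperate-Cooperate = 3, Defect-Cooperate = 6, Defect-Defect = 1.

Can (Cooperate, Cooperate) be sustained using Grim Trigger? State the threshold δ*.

δ* = 0.6; since δ = 0.62 ≥ 0.6, cooperation can be sustained

Work:
For Grim Trigger:
Cooperate forever: 3/(1-δ)
Defect then punished: 6 + 1·δ/(1-δ)
Need: 3/(1-δ) ≥ 6 + 1·δ/(1-δ)
Solving: δ ≥ (T-R)/(T-P) = (6-3)/(6-1) = 0.6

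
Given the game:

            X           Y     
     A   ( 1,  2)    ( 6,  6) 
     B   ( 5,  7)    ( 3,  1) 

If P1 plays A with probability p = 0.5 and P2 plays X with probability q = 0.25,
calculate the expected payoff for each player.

E[P1] = 4.125, E[P2] = 3.75

Work:
E[P1] = p·q·π₁(A,X) + p·(1-q)·π₁(A,Y) + (1-p)·q·π₁(B,X) + (1-p)·(1-q)·π₁(B,Y)
= 0.5·0.25·1 + 0.5·0.75·6 + 0.5·0.25·5 + 0.5·0.75·3
= 4.125

E[P2] = 3.75 (similar calculation)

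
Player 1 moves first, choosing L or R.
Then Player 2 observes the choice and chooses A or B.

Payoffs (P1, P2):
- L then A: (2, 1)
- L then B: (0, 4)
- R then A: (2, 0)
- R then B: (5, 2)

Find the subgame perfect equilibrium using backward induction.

P1 plays R, P2 plays B after L and B after R; Payoff (5, 2)

Work:
Backward induction:
After L: P2 chooses B → P1 gets 0
After R: P2 chooses B → P1 gets 5
P1 chooses R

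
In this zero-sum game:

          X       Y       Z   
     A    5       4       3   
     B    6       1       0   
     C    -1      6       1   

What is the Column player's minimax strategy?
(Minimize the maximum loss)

Column should play Z, value = 3

Work:
Column player minimizes Row's maximum payoff:
Column X: max payoff to Row = 6
Column Y: max payoff to Row = 6
Column Z: max payoff to Row = 3
Minimum is 3, achieved by column Z.
Minimax strategy: Z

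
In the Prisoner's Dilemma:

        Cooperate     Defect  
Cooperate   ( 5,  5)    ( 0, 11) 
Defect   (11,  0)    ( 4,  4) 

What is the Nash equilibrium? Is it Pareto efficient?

(Defect, Defect) is NE; not Pareto efficient

Work:
Defect dominates Cooperate for both players:
If P2 cooperates: Defect (11) > Cooperate (5)
If P2 defects: Defect (4) > Cooperate (0)
NE: (Defect, Defect) with payoff (4, 4)
But (Cooperate, Cooperate) = (5, 5) Pareto dominates (4, 4)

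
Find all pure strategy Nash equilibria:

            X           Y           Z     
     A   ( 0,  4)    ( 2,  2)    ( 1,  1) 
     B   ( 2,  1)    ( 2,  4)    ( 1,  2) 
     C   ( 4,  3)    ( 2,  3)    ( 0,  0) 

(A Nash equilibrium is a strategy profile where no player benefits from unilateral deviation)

Nash equilibrium: (B, Y), (C, X), (C, Y)

Work:
Best responses:
  P1 vs X: payoffs [0, 2, 4] → best response C (payoff 4)
  P1 vs Y: payoffs [2, 2, 2] → best response A/B/C (payoff 2)
  P1 vs Z: payoffs [1, 1, 0] → best response A/B (payoff 1)
  P2 vs A: payoffs [4, 2, 1] → best response X (payoff 4)
  P2 vs B: payoffs [1, 4, 2] → best response Y (payoff 4)
  P2 vs C: payoffs [3, 3, 0] → best response X/Y (payoff 3)
Mutual best responses: (B,Y), (C,X), (C,Y) → Nash equilibria.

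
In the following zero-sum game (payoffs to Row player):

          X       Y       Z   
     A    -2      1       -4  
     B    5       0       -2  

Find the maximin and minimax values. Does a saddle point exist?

Maximin = -2, Minimax = -2, Saddle: True

Work:
Row minimums: [-4, -2] → maximin = -2
Column maximums: [5, 1, -2] → minimax = -2
Saddle point exists! Game value = -2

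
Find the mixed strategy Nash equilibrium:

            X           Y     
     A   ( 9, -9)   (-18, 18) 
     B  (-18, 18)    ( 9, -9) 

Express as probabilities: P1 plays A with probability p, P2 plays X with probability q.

p = 0.5, q = 0.5

Work:
Find probabilities that make opponent indifferent:
P2 chooses q to make P1 indifferent between A and B
P1 chooses p to make P2 indifferent between X and Y
Mixed NE: P1 plays (A: 0.5, B: 0.5), P2 plays (X: 0.5, Y: 0.5)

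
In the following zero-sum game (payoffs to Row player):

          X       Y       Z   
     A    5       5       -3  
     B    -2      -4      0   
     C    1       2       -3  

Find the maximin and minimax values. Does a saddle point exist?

Maximin = -3, Minimax = 0, Saddle: False

Work:
Row minimums: [-3, -4, -3] → maximin = -3
Column maximums: [5, 5, 0] → minimax = 0
No saddle point (maximin ≠ minimax). Mixed strategy needed.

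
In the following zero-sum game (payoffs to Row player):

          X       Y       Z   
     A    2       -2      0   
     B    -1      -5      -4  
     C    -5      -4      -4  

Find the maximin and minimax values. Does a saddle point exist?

Maximin = -2, Minimax = -2, Saddle: True

Work:
Row minimums: [-2, -5, -5] → maximin = -2
Column maximums: [2, -2, 0] → minimax = -2
Saddle point exists! Game value = -2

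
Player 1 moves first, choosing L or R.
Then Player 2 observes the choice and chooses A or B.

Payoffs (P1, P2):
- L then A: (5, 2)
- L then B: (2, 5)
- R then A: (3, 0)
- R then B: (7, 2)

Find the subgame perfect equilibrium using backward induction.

P1 plays R, P2 plays B after L and B after R; Payoff (7, 2)

Work:
Backward induction:
After L: P2 chooses B → P1 gets 2
After R: P2 chooses B → P1 gets 7
P1 chooses R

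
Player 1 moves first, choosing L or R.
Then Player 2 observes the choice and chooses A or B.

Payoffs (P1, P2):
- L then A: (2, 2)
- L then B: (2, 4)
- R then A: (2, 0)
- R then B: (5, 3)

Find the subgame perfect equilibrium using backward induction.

P1 plays R, P2 plays B after L and B after R; Payoff (5, 3)

Work:
Backward induction:
After L: P2 chooses B → P1 gets 2
After R: P2 chooses B → P1 gets 5
P1 chooses R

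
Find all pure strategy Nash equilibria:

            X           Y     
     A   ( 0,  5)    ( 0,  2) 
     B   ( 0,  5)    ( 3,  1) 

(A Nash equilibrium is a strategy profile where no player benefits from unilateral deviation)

Nash equilibrium: (A, X), (B, X)

Work:
Best responses:
  P1 vs X: payoffs [0, 0] → best response A/B (payoff 0)
  P1 vs Y: payoffs [0, 3] → best response B (payoff 3)
  P2 vs A: payoffs [5, 2] → best response X (payoff 5)
  P2 vs B: payoffs [5, 1] → best response X (payoff 5)
Mutual best responses: (A,X), (B,X) → Nash equilibria.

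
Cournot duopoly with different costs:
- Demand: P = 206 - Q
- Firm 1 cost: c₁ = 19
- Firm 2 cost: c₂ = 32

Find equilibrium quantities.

q₁* = 66.67, q₂* = 53.67

Work:
Reaction: q₁ = (206 - 19 - q₂)/2
Reaction: q₂ = (206 - 32 - q₁)/2
Solve simultaneously:
q₁* = (206 - 2×19 + 32)/3 = 66.67
q₂* = (206 - 2×32 + 19)/3 = 53.67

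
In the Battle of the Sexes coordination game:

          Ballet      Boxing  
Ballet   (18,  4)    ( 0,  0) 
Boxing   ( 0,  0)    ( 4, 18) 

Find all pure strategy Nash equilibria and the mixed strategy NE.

Pure NE: (Ballet, Ballet) and (Boxing, Boxing); Mixed NE: p = 0.8182, q = 0.1818

Work:
Check pure NE:
(Ballet, Ballet): (18, 4) - no unilateral deviation beneficial
(Boxing, Boxing): (4, 18) - no unilateral deviation beneficial
Mixed NE: P1 plays Ballet with p = 0.8182, P2 plays Ballet with q = 0.1818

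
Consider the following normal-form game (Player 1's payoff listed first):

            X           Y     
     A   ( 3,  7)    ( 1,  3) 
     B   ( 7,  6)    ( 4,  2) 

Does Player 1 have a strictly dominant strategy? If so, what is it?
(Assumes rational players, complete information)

Yes, Player 1's strictly dominant strategy is B

Work:
A strategy strictly dominates another if it gives a strictly higher payoff against every opponent action. Compare each pair of P1's strategies column-by-column:
  A vs B: [3 vs 7, 1 vs 4] → A does not strictly dominate B (column X: 3 ≤ 7)
  B vs A: [7 vs 3, 4 vs 1] → B strictly dominates A
B strictly dominates every other strategy → strictly dominant.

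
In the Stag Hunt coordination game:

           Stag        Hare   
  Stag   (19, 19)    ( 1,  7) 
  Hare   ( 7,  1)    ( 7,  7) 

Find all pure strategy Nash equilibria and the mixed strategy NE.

Pure NE: (Stag, Stag) and (Hare, Hare); Mixed NE: p = 0.3333, q = 0.3333

Work:
Check pure NE:
(Stag, Stag): (19, 19) - no unilateral deviation beneficial
(Hare, Hare): (7, 7) - no unilateral deviation beneficial
Mixed NE: P1 plays Stag with p = 0.3333, P2 plays Stag with q = 0.3333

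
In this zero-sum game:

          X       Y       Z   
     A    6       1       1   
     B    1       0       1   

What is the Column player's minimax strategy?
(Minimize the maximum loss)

Column should play Y or Z (all achieve the minimum), value = 1

Work:
Column player minimizes Row's maximum payoff:
Column X: max payoff to Row = 6
Column Y: max payoff to Row = 1
Column Z: max payoff to Row = 1
Minimum is 1, achieved by columns Y, Z (tied).
Each of Y or Z is a minimax strategy.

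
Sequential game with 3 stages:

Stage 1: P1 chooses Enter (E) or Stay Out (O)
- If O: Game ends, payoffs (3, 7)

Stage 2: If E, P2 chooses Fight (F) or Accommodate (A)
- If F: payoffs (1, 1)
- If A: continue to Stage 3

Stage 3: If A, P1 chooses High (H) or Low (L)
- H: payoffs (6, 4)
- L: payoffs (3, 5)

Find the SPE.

SPE: (E, A, H); Outcome (6, 4)

Work:
Stage 3: P1 chooses H (6 vs 3)
Stage 2: P2: F->1, A->4 (anticipating H). Choose A
Stage 1: P1: O->3, E->6 (anticipating A, H). Choose E
SPE path: E -> A -> H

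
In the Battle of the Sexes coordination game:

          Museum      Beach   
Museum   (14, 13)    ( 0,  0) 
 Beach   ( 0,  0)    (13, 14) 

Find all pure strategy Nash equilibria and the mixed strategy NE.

Pure NE: (Museum, Museum) and (Beach, Beach); Mixed NE: p = 0.5185, q = 0.4815

Work:
Check pure NE:
(Museum, Museum): (14, 13) - no unilateral deviation beneficial
(Beach, Beach): (13, 14) - no unilateral deviation beneficial
Mixed NE: P1 plays Museum with p = 0.5185, P2 plays Museum with q = 0.4815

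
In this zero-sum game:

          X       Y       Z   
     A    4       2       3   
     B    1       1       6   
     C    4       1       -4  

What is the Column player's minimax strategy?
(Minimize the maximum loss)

Column should play Y, value = 2

Work:
Column player minimizes Row's maximum payoff:
Column X: max payoff to Row = 4
Column Y: max payoff to Row = 2
Column Z: max payoff to Row = 6
Minimum is 2, achieved by column Y.
Minimax strategy: Y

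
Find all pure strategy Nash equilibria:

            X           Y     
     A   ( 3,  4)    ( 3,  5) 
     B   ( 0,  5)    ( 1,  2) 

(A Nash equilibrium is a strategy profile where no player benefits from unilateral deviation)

Nash equilibrium: (A, Y)

Work:
Best responses:
  P1 vs X: payoffs [3, 0] → best response A (payoff 3)
  P1 vs Y: payoffs [3, 1] → best response A (payoff 3)
  P2 vs A: payoffs [4, 5] → best response Y (payoff 5)
  P2 vs B: payoffs [5, 2] → best response X (payoff 5)
Mutual best responses: (A,Y) → Nash equilibria.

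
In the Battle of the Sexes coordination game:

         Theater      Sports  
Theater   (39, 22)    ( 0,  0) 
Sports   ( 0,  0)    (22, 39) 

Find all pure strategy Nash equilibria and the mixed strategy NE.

Pure NE: (Theater, Theater) and (Sports, Sports); Mixed NE: p = 0.6393, q = 0.3607

Work:
Check pure NE:
(Theater, Theater): (39, 22) - no unilateral deviation beneficial
(Sports, Sports): (22, 39) - no unilateral deviation beneficial
Mixed NE: P1 plays Theater with p = 0.6393, P2 plays Theater with q = 0.3607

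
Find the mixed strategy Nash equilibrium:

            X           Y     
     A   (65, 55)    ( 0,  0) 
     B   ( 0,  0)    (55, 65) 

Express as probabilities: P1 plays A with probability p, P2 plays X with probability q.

p = 0.5417, q = 0.4583

Work:
Find probabilities that make opponent indifferent:
P2 chooses q to make P1 indifferent between A and B
P1 chooses p to make P2 indifferent between X and Y
Mixed NE: P1 plays (A: 0.5417, B: 0.4583), P2 plays (X: 0.4583, Y: 0.5417)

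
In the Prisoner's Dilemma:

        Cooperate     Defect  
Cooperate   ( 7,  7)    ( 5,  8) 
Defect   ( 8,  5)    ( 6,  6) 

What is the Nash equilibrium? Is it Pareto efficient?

(Defect, Defect) is NE; not Pareto efficient

Work:
Defect dominates Cooperate for both players:
If P2 cooperates: Defect (8) > Cooperate (7)
If P2 defects: Defect (6) > Cooperate (5)
NE: (Defect, Defect) with payoff (6, 6)
But (Cooperate, Cooperate) = (7, 7) Pareto dominates (6, 6)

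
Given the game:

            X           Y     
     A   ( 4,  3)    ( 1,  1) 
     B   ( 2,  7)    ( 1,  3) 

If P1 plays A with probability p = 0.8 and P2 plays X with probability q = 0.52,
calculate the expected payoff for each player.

E[P1] = 2.352, E[P2] = 2.648

Work:
E[P1] = p·q·π₁(A,X) + p·(1-q)·π₁(A,Y) + (1-p)·q·π₁(B,X) + (1-p)·(1-q)·π₁(B,Y)
= 0.8·0.52·4 + 0.8·0.48·1 + 0.2·0.52·2 + 0.2·0.48·1
= 2.352

E[P2] = 2.648 (similar calculation)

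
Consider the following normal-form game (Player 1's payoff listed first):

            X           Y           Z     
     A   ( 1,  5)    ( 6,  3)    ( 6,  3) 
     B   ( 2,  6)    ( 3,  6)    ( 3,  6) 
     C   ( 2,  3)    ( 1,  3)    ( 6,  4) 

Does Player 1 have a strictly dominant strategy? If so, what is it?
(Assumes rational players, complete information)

No strictly dominant strategy exists for Player 1

Work:
A strategy strictly dominates another if it gives a strictly higher payoff against every opponent action. Compare each pair of P1's strategies column-by-column:
  A vs B: [1 vs 2, 6 vs 3, 6 vs 3] → A does not strictly dominate B (column X: 1 ≤ 2)
  A vs C: [1 vs 2, 6 vs 1, 6 vs 6] → A does not strictly dominate C (column X: 1 ≤ 2)
  B vs A: [2 vs 1, 3 vs 6, 3 vs 6] → B does not strictly dominate A (column Y: 3 ≤ 6)
  B vs C: [2 vs 2, 3 vs 1, 3 vs 6] → B does not strictly dominate C (column X: 2 ≤ 2)
  C vs A: [2 vs 1, 1 vs 6, 6 vs 6] → C does not strictly dominate A (column Y: 1 ≤ 6)
  C vs B: [2 vs 2, 1 vs 3, 6 vs 3] → C does not strictly dominate B (column X: 2 ≤ 2)
No single strategy strictly dominates all others → no strictly dominant strategy.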